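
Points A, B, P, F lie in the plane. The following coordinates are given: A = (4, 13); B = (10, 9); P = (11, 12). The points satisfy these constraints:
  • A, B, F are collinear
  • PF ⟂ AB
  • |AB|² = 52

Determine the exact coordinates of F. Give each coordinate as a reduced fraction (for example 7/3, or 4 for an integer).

F = (121/13, 123/13)

1. F_x = 121/13  [[A, B, F are collinear ⇒ 4x+6y-94=0] ∩ [PF ⟂ AB ⇒ 6x-4y-18=0]]
2. F_y = 123/13  [[A, B, F are collinear ⇒ 4x+6y-94=0] ∩ [PF ⟂ AB ⇒ 6x-4y-18=0]]
   so F = (121/13, 123/13)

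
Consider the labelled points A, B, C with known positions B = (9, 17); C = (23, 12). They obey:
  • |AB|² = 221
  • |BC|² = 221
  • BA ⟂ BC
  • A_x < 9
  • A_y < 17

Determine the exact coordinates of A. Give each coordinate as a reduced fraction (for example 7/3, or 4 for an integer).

1. A_x = 4  [[BA ⟂ BC ⇒ 14x-5y-41=0] ∩ [|A−(9, 17)|²=221]]
2. A_y = 3  [[BA ⟂ BC ⇒ 14x-5y-41=0] ∩ [|A−(9, 17)|²=221]]
   so A = (4, 3)

A = (4, 3)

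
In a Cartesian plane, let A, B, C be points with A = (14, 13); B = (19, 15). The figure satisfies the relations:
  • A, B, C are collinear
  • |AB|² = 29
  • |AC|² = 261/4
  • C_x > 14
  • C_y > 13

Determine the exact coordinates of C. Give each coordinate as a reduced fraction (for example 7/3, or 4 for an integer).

1. C_x = 43/2  [[A, B, C are collinear ⇒ -2x+5y-37=0] ∩ [|C−(14, 13)|²=261/4]]
2. C_y = 16  [[A, B, C are collinear ⇒ -2x+5y-37=0] ∩ [|C−(14, 13)|²=261/4]]
   so C = (43/2, 16)

C = (43/2, 16)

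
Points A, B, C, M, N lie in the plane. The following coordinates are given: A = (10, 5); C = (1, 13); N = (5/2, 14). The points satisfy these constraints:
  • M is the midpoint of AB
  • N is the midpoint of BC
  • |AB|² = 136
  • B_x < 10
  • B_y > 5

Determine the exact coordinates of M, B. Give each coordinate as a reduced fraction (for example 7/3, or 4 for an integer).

1. B_x = 4  [B = 2·N−C = 2·(5/2, 14)−(1, 13)]
2. B_y = 15  [B = 2·N−C = 2·(5/2, 14)−(1, 13)]
   so B = (4, 15)
3. M_x = 7  [2·M = A+B = (10, 5)+(4, 15)]
4. M_y = 10  [2·M = A+B = (10, 5)+(4, 15)]
   so M = (7, 10)

M = (7, 10)
B = (4, 15)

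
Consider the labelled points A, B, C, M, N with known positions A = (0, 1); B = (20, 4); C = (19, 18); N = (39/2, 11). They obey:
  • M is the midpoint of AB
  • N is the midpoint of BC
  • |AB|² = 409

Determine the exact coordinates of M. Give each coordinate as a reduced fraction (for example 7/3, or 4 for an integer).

1. M_x = 10  [2·M = A+B = (0, 1)+(20, 4)]
2. M_y = 5/2  [2·M = A+B = (0, 1)+(20, 4)]
   so M = (10, 5/2)

M = (10, 5/2)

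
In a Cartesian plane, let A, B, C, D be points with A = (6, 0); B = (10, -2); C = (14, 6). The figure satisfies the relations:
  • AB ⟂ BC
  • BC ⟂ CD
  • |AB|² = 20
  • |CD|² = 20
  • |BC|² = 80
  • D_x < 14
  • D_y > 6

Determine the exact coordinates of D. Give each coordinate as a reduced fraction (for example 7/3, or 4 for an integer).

1. D_x = 10  [[BC ⟂ CD ⇒ 4x+8y-104=0] ∩ [|D−(14, 6)|²=20]]
2. D_y = 8  [[BC ⟂ CD ⇒ 4x+8y-104=0] ∩ [|D−(14, 6)|²=20]]
   so D = (10, 8)

D = (10, 8)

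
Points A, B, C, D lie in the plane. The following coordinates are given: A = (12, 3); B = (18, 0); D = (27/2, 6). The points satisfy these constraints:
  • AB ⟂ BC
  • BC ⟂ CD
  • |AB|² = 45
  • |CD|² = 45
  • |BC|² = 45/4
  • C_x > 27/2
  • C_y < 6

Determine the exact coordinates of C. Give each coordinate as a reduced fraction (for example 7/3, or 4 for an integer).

C = (39/2, 3)

1. C_x = 39/2  [[AB ⟂ BC ⇒ 6x-3y-108=0] ∩ [|C−(27/2, 6)|²=45]]
2. C_y = 3  [[AB ⟂ BC ⇒ 6x-3y-108=0] ∩ [|C−(27/2, 6)|²=45]]
   so C = (39/2, 3)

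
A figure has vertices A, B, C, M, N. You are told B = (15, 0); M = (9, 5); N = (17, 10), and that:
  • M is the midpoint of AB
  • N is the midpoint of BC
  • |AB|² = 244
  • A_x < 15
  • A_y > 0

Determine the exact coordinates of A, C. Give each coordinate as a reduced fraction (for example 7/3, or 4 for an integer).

1. A_x = 3  [A = 2·M−B = 2·(9, 5)−(15, 0)]
2. A_y = 10  [A = 2·M−B = 2·(9, 5)−(15, 0)]
   so A = (3, 10)
3. C_x = 19  [C = 2·N−B = 2·(17, 10)−(15, 0)]
4. C_y = 20  [C = 2·N−B = 2·(17, 10)−(15, 0)]
   so C = (19, 20)

A = (3, 10)
C = (19, 20)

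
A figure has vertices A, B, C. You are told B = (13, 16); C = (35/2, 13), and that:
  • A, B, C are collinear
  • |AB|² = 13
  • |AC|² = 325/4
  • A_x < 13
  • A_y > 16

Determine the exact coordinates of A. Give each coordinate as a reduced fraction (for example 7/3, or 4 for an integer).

A = (10, 18)

1. A_x = 10  [[A, B, C are collinear ⇒ 3x+9/2y-111=0] ∩ [|A−(13, 16)|²=13]]
2. A_y = 18  [[A, B, C are collinear ⇒ 3x+9/2y-111=0] ∩ [|A−(13, 16)|²=13]]
   so A = (10, 18)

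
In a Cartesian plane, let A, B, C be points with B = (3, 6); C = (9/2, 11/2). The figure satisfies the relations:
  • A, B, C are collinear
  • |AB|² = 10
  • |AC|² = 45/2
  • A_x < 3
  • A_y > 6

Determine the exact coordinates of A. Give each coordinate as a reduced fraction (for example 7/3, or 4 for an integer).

1. A_x = 0  [[A, B, C are collinear ⇒ 1/2x+3/2y-21/2=0] ∩ [|A−(3, 6)|²=10]]
2. A_y = 7  [[A, B, C are collinear ⇒ 1/2x+3/2y-21/2=0] ∩ [|A−(3, 6)|²=10]]
   so A = (0, 7)

A = (0, 7)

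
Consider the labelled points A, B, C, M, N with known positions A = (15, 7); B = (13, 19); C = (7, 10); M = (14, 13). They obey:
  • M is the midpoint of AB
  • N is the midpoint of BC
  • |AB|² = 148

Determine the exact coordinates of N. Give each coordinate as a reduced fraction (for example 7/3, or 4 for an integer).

N = (10, 29/2)

1. N_x = 10  [2·N = B+C = (13, 19)+(7, 10)]
2. N_y = 29/2  [2·N = B+C = (13, 19)+(7, 10)]
   so N = (10, 29/2)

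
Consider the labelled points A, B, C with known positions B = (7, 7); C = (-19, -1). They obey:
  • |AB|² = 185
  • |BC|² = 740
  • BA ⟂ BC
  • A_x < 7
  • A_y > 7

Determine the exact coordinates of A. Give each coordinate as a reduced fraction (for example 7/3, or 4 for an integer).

1. A_x = 3  [[BA ⟂ BC ⇒ -26x-8y+238=0] ∩ [|A−(7, 7)|²=185]]
2. A_y = 20  [[BA ⟂ BC ⇒ -26x-8y+238=0] ∩ [|A−(7, 7)|²=185]]
   so A = (3, 20)

A = (3, 20)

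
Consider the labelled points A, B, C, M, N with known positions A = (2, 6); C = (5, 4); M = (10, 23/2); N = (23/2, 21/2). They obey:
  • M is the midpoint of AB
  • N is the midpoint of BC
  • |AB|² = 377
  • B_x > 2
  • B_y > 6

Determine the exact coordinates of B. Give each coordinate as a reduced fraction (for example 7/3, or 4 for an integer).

B = (18, 17)

1. B_x = 18  [B = 2·M−A = 2·(10, 23/2)−(2, 6)]
2. B_y = 17  [B = 2·M−A = 2·(10, 23/2)−(2, 6)]
   so B = (18, 17)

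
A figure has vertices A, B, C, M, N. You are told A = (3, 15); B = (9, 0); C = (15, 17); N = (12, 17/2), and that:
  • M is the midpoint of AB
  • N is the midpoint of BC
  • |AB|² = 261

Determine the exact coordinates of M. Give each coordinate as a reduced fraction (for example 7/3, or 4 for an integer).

M = (6, 15/2)

1. M_x = 6  [2·M = A+B = (3, 15)+(9, 0)]
2. M_y = 15/2  [2·M = A+B = (3, 15)+(9, 0)]
   so M = (6, 15/2)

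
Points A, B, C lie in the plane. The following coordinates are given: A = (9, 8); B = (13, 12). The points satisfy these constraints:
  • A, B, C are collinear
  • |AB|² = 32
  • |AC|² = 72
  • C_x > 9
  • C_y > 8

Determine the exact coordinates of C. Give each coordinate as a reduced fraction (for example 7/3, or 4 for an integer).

1. C_x = 15  [[A, B, C are collinear ⇒ -4x+4y+4=0] ∩ [|C−(9, 8)|²=72]]
2. C_y = 14  [[A, B, C are collinear ⇒ -4x+4y+4=0] ∩ [|C−(9, 8)|²=72]]
   so C = (15, 14)

C = (15, 14)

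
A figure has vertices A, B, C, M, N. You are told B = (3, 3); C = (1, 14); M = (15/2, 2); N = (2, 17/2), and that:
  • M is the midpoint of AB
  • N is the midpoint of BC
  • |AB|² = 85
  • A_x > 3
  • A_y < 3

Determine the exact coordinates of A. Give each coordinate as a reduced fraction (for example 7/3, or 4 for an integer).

1. A_x = 12  [A = 2·M−B = 2·(15/2, 2)−(3, 3)]
2. A_y = 1  [A = 2·M−B = 2·(15/2, 2)−(3, 3)]
   so A = (12, 1)

A = (12, 1)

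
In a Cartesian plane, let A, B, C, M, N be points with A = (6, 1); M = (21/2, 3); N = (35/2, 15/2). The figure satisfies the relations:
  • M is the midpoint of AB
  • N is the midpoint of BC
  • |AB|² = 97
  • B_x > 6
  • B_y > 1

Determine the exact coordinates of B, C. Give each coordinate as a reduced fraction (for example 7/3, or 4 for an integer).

B = (15, 5)
C = (20, 10)

1. B_x = 15  [B = 2·M−A = 2·(21/2, 3)−(6, 1)]
2. B_y = 5  [B = 2·M−A = 2·(21/2, 3)−(6, 1)]
   so B = (15, 5)
3. C_x = 20  [C = 2·N−B = 2·(35/2, 15/2)−(15, 5)]
4. C_y = 10  [C = 2·N−B = 2·(35/2, 15/2)−(15, 5)]
   so C = (20, 10)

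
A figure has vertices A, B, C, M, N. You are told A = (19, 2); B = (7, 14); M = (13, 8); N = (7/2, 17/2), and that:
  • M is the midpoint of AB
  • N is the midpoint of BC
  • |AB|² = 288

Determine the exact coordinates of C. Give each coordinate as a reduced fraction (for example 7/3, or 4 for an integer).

1. C_x = 0  [C = 2·N−B = 2·(7/2, 17/2)−(7, 14)]
2. C_y = 3  [C = 2·N−B = 2·(7/2, 17/2)−(7, 14)]
   so C = (0, 3)

C = (0, 3)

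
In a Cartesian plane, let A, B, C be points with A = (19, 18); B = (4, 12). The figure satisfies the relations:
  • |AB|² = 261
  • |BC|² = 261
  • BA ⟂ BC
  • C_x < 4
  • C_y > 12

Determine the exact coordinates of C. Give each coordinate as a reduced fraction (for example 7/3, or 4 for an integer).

1. C_x = -2  [[BA ⟂ BC ⇒ 15x+6y-132=0] ∩ [|C−(4, 12)|²=261]]
2. C_y = 27  [[BA ⟂ BC ⇒ 15x+6y-132=0] ∩ [|C−(4, 12)|²=261]]
   so C = (-2, 27)

C = (-2, 27)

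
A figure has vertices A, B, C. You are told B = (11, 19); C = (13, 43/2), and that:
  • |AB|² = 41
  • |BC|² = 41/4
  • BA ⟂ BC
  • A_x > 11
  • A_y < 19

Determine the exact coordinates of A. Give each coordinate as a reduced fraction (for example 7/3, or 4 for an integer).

A = (16, 15)

1. A_x = 16  [[BA ⟂ BC ⇒ 2x+5/2y-139/2=0] ∩ [|A−(11, 19)|²=41]]
2. A_y = 15  [[BA ⟂ BC ⇒ 2x+5/2y-139/2=0] ∩ [|A−(11, 19)|²=41]]
   so A = (16, 15)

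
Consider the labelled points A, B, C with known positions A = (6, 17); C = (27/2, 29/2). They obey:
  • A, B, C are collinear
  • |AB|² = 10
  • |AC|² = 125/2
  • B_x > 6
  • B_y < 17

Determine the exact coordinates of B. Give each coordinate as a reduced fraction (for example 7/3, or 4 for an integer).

B = (9, 16)

1. B_x = 9  [[A, B, C are collinear ⇒ -5/2x-15/2y+285/2=0] ∩ [|B−(6, 17)|²=10]]
2. B_y = 16  [[A, B, C are collinear ⇒ -5/2x-15/2y+285/2=0] ∩ [|B−(6, 17)|²=10]]
   so B = (9, 16)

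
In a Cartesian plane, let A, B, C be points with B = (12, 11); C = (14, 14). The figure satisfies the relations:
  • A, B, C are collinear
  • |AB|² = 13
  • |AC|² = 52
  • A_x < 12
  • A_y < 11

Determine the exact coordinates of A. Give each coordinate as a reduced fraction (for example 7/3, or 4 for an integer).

A = (10, 8)

1. A_x = 10  [[A, B, C are collinear ⇒ -3x+2y+14=0] ∩ [|A−(12, 11)|²=13]]
2. A_y = 8  [[A, B, C are collinear ⇒ -3x+2y+14=0] ∩ [|A−(12, 11)|²=13]]
   so A = (10, 8)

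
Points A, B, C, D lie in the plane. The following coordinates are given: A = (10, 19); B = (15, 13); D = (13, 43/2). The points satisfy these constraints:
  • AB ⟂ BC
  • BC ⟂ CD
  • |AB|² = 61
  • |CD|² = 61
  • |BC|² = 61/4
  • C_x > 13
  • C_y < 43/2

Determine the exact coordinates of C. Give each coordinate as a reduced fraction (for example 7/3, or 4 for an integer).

1. C_x = 18  [[AB ⟂ BC ⇒ 5x-6y+3=0] ∩ [|C−(13, 43/2)|²=61]]
2. C_y = 31/2  [[AB ⟂ BC ⇒ 5x-6y+3=0] ∩ [|C−(13, 43/2)|²=61]]
   so C = (18, 31/2)

C = (18, 31/2)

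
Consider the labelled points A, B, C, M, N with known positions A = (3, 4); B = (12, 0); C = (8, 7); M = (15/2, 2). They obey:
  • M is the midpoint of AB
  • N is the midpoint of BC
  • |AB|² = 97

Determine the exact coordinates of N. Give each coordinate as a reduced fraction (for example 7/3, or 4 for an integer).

1. N_x = 10  [2·N = B+C = (12, 0)+(8, 7)]
2. N_y = 7/2  [2·N = B+C = (12, 0)+(8, 7)]
   so N = (10, 7/2)

N = (10, 7/2)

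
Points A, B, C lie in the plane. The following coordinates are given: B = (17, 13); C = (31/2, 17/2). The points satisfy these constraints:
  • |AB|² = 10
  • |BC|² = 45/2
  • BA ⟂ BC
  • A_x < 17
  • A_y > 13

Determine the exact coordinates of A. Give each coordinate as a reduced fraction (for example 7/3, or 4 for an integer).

A = (14, 14)

1. A_x = 14  [[BA ⟂ BC ⇒ -3/2x-9/2y+84=0] ∩ [|A−(17, 13)|²=10]]
2. A_y = 14  [[BA ⟂ BC ⇒ -3/2x-9/2y+84=0] ∩ [|A−(17, 13)|²=10]]
   so A = (14, 14)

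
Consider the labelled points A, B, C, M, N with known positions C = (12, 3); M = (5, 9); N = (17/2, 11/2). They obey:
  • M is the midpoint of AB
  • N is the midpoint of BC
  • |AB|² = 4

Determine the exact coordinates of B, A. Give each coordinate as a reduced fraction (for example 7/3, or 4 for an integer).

1. B_x = 5  [B = 2·N−C = 2·(17/2, 11/2)−(12, 3)]
2. B_y = 8  [B = 2·N−C = 2·(17/2, 11/2)−(12, 3)]
   so B = (5, 8)
3. A_x = 5  [A = 2·M−B = 2·(5, 9)−(5, 8)]
4. A_y = 10  [A = 2·M−B = 2·(5, 9)−(5, 8)]
   so A = (5, 10)

B = (5, 8)
A = (5, 10)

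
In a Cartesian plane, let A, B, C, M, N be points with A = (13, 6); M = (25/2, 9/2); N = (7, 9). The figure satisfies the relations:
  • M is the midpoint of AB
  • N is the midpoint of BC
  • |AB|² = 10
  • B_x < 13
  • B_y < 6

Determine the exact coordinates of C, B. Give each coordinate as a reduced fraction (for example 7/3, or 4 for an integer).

1. B_x = 12  [B = 2·M−A = 2·(25/2, 9/2)−(13, 6)]
2. B_y = 3  [B = 2·M−A = 2·(25/2, 9/2)−(13, 6)]
   so B = (12, 3)
3. C_x = 2  [C = 2·N−B = 2·(7, 9)−(12, 3)]
4. C_y = 15  [C = 2·N−B = 2·(7, 9)−(12, 3)]
   so C = (2, 15)

C = (2, 15)
B = (12, 3)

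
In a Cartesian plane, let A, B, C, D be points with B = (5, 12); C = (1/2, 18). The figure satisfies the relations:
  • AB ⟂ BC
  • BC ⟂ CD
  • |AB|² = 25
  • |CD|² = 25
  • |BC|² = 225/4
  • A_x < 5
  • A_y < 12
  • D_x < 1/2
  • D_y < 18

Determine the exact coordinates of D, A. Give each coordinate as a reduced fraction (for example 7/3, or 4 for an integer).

D = (-7/2, 15)
A = (1, 9)

1. D_x = -7/2  [[BC ⟂ CD ⇒ -9/2x+6y-423/4=0] ∩ [|D−(1/2, 18)|²=25]]
2. D_y = 15  [[BC ⟂ CD ⇒ -9/2x+6y-423/4=0] ∩ [|D−(1/2, 18)|²=25]]
   so D = (-7/2, 15)
3. A_x = 1  [[AB ⟂ BC ⇒ 9/2x-6y+99/2=0] ∩ [|A−(5, 12)|²=25]]
4. A_y = 9  [[AB ⟂ BC ⇒ 9/2x-6y+99/2=0] ∩ [|A−(5, 12)|²=25]]
   so A = (1, 9)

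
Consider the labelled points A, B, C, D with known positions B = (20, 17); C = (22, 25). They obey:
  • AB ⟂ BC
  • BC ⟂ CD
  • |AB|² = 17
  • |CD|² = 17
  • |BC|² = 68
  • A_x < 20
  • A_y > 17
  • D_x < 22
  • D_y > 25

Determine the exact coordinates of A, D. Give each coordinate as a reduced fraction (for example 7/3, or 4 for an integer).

1. A_x = 16  [[AB ⟂ BC ⇒ -2x-8y+176=0] ∩ [|A−(20, 17)|²=17]]
2. A_y = 18  [[AB ⟂ BC ⇒ -2x-8y+176=0] ∩ [|A−(20, 17)|²=17]]
   so A = (16, 18)
3. D_x = 18  [[BC ⟂ CD ⇒ 2x+8y-244=0] ∩ [|D−(22, 25)|²=17]]
4. D_y = 26  [[BC ⟂ CD ⇒ 2x+8y-244=0] ∩ [|D−(22, 25)|²=17]]
   so D = (18, 26)

A = (16, 18)
D = (18, 26)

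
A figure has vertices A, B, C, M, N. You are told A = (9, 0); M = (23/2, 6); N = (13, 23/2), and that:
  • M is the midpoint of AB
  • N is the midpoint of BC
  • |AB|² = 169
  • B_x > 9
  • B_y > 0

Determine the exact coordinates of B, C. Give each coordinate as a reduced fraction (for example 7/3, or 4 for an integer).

1. B_x = 14  [B = 2·M−A = 2·(23/2, 6)−(9, 0)]
2. B_y = 12  [B = 2·M−A = 2·(23/2, 6)−(9, 0)]
   so B = (14, 12)
3. C_x = 12  [C = 2·N−B = 2·(13, 23/2)−(14, 12)]
4. C_y = 11  [C = 2·N−B = 2·(13, 23/2)−(14, 12)]
   so C = (12, 11)

B = (14, 12)
C = (12, 11)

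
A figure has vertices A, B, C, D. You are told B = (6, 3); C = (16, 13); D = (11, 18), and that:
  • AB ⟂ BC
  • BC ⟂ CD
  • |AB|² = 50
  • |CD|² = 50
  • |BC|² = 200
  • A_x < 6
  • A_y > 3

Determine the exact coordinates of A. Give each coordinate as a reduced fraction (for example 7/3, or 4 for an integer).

1. A_x = 1  [[AB ⟂ BC ⇒ -10x-10y+90=0] ∩ [|A−(6, 3)|²=50]]
2. A_y = 8  [[AB ⟂ BC ⇒ -10x-10y+90=0] ∩ [|A−(6, 3)|²=50]]
   so A = (1, 8)

A = (1, 8)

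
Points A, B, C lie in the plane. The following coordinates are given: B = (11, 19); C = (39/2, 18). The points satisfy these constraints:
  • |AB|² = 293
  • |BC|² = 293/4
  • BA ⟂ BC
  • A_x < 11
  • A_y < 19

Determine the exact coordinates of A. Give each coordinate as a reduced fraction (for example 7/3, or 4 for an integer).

A = (9, 2)

1. A_x = 9  [[BA ⟂ BC ⇒ 17/2x-1y-149/2=0] ∩ [|A−(11, 19)|²=293]]
2. A_y = 2  [[BA ⟂ BC ⇒ 17/2x-1y-149/2=0] ∩ [|A−(11, 19)|²=293]]
   so A = (9, 2)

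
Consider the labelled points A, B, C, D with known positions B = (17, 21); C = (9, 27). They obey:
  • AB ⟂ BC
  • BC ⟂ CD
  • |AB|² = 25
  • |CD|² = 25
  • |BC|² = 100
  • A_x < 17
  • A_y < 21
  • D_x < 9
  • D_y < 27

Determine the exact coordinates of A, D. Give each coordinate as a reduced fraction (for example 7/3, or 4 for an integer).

1. A_x = 14  [[AB ⟂ BC ⇒ 8x-6y-10=0] ∩ [|A−(17, 21)|²=25]]
2. A_y = 17  [[AB ⟂ BC ⇒ 8x-6y-10=0] ∩ [|A−(17, 21)|²=25]]
   so A = (14, 17)
3. D_x = 6  [[BC ⟂ CD ⇒ -8x+6y-90=0] ∩ [|D−(9, 27)|²=25]]
4. D_y = 23  [[BC ⟂ CD ⇒ -8x+6y-90=0] ∩ [|D−(9, 27)|²=25]]
   so D = (6, 23)

A = (14, 17)
D = (6, 23)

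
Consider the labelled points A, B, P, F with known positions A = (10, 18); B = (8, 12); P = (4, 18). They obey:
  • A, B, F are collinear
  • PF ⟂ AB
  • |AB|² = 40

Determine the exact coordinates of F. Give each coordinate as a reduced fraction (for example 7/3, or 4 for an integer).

1. F_x = 47/5  [[A, B, F are collinear ⇒ 6x-2y-24=0] ∩ [PF ⟂ AB ⇒ -2x-6y+116=0]]
2. F_y = 81/5  [[A, B, F are collinear ⇒ 6x-2y-24=0] ∩ [PF ⟂ AB ⇒ -2x-6y+116=0]]
   so F = (47/5, 81/5)

F = (47/5, 81/5)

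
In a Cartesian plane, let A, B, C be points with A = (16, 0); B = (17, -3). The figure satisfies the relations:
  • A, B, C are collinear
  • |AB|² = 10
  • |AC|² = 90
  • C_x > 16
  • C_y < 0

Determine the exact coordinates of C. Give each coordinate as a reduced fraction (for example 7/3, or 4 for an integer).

1. C_x = 19  [[A, B, C are collinear ⇒ 3x+1y-48=0] ∩ [|C−(16, 0)|²=90]]
2. C_y = -9  [[A, B, C are collinear ⇒ 3x+1y-48=0] ∩ [|C−(16, 0)|²=90]]
   so C = (19, -9)

C = (19, -9)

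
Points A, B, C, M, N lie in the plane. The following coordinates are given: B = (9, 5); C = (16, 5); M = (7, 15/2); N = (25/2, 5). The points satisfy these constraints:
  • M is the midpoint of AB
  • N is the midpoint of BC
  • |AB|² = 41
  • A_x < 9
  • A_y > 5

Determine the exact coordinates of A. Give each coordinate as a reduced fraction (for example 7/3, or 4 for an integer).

A = (5, 10)

1. A_x = 5  [A = 2·M−B = 2·(7, 15/2)−(9, 5)]
2. A_y = 10  [A = 2·M−B = 2·(7, 15/2)−(9, 5)]
   so A = (5, 10)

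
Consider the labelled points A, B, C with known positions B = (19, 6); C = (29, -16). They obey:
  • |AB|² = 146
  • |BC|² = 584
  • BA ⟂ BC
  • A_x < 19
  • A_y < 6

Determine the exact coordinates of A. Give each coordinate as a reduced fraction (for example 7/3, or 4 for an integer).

A = (8, 1)

1. A_x = 8  [[BA ⟂ BC ⇒ 10x-22y-58=0] ∩ [|A−(19, 6)|²=146]]
2. A_y = 1  [[BA ⟂ BC ⇒ 10x-22y-58=0] ∩ [|A−(19, 6)|²=146]]
   so A = (8, 1)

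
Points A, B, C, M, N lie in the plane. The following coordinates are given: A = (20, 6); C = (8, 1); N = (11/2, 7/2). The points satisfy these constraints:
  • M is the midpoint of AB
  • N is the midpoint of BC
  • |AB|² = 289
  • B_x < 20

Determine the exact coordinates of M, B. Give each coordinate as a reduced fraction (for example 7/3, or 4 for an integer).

1. B_x = 3  [B = 2·N−C = 2·(11/2, 7/2)−(8, 1)]
2. B_y = 6  [B = 2·N−C = 2·(11/2, 7/2)−(8, 1)]
   so B = (3, 6)
3. M_x = 23/2  [2·M = A+B = (20, 6)+(3, 6)]
4. M_y = 6  [2·M = A+B = (20, 6)+(3, 6)]
   so M = (23/2, 6)

M = (23/2, 6)
B = (3, 6)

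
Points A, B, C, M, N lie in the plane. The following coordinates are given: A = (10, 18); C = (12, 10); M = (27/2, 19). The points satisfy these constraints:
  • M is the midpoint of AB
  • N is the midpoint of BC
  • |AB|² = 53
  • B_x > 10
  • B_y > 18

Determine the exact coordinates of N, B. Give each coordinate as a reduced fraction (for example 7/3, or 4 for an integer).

1. B_x = 17  [B = 2·M−A = 2·(27/2, 19)−(10, 18)]
2. B_y = 20  [B = 2·M−A = 2·(27/2, 19)−(10, 18)]
   so B = (17, 20)
3. N_x = 29/2  [2·N = B+C = (17, 20)+(12, 10)]
4. N_y = 15  [2·N = B+C = (17, 20)+(12, 10)]
   so N = (29/2, 15)

N = (29/2, 15)
B = (17, 20)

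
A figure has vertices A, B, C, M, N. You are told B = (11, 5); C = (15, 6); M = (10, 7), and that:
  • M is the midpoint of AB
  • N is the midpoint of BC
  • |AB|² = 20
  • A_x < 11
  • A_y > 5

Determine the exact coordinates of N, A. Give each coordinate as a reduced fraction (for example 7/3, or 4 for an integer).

1. A_x = 9  [A = 2·M−B = 2·(10, 7)−(11, 5)]
2. A_y = 9  [A = 2·M−B = 2·(10, 7)−(11, 5)]
   so A = (9, 9)
3. N_x = 13  [2·N = B+C = (11, 5)+(15, 6)]
4. N_y = 11/2  [2·N = B+C = (11, 5)+(15, 6)]
   so N = (13, 11/2)

N = (13, 11/2)
A = (9, 9)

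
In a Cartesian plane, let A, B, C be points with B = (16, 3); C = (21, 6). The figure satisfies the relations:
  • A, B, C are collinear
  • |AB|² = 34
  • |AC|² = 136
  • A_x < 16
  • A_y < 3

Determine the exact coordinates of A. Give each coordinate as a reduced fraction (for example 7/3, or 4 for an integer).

A = (11, 0)

1. A_x = 11  [[A, B, C are collinear ⇒ -3x+5y+33=0] ∩ [|A−(16, 3)|²=34]]
2. A_y = 0  [[A, B, C are collinear ⇒ -3x+5y+33=0] ∩ [|A−(16, 3)|²=34]]
   so A = (11, 0)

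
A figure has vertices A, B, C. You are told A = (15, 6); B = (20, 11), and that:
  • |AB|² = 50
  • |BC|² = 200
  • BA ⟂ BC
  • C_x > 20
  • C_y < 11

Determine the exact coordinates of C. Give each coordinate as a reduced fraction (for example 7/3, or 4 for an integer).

C = (30, 1)

1. C_x = 30  [[BA ⟂ BC ⇒ -5x-5y+155=0] ∩ [|C−(20, 11)|²=200]]
2. C_y = 1  [[BA ⟂ BC ⇒ -5x-5y+155=0] ∩ [|C−(20, 11)|²=200]]
   so C = (30, 1)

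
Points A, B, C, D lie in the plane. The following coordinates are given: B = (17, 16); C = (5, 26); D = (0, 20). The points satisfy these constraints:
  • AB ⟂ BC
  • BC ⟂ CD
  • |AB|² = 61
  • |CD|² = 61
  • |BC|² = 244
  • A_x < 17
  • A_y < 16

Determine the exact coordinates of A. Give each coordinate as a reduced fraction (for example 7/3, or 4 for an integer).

1. A_x = 12  [[AB ⟂ BC ⇒ 12x-10y-44=0] ∩ [|A−(17, 16)|²=61]]
2. A_y = 10  [[AB ⟂ BC ⇒ 12x-10y-44=0] ∩ [|A−(17, 16)|²=61]]
   so A = (12, 10)

A = (12, 10)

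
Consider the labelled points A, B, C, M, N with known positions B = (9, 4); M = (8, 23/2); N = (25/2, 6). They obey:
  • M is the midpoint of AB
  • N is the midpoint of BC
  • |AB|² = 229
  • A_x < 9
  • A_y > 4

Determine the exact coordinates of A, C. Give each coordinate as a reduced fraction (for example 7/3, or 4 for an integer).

1. A_x = 7  [A = 2·M−B = 2·(8, 23/2)−(9, 4)]
2. A_y = 19  [A = 2·M−B = 2·(8, 23/2)−(9, 4)]
   so A = (7, 19)
3. C_x = 16  [C = 2·N−B = 2·(25/2, 6)−(9, 4)]
4. C_y = 8  [C = 2·N−B = 2·(25/2, 6)−(9, 4)]
   so C = (16, 8)

A = (7, 19)
C = (16, 8)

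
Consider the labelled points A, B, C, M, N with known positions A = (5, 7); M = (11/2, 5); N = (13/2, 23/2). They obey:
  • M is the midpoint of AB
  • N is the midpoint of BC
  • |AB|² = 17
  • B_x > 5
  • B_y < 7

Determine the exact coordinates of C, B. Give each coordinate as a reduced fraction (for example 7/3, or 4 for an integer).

C = (7, 20)
B = (6, 3)

1. B_x = 6  [B = 2·M−A = 2·(11/2, 5)−(5, 7)]
2. B_y = 3  [B = 2·M−A = 2·(11/2, 5)−(5, 7)]
   so B = (6, 3)
3. C_x = 7  [C = 2·N−B = 2·(13/2, 23/2)−(6, 3)]
4. C_y = 20  [C = 2·N−B = 2·(13/2, 23/2)−(6, 3)]
   so C = (7, 20)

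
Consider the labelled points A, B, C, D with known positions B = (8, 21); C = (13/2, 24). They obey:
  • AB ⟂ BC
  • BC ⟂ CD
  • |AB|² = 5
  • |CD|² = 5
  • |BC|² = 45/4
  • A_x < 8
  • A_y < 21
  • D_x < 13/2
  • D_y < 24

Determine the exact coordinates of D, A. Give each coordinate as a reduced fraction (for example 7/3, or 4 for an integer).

D = (9/2, 23)
A = (6, 20)

1. D_x = 9/2  [[BC ⟂ CD ⇒ -3/2x+3y-249/4=0] ∩ [|D−(13/2, 24)|²=5]]
2. D_y = 23  [[BC ⟂ CD ⇒ -3/2x+3y-249/4=0] ∩ [|D−(13/2, 24)|²=5]]
   so D = (9/2, 23)
3. A_x = 6  [[AB ⟂ BC ⇒ 3/2x-3y+51=0] ∩ [|A−(8, 21)|²=5]]
4. A_y = 20  [[AB ⟂ BC ⇒ 3/2x-3y+51=0] ∩ [|A−(8, 21)|²=5]]
   so A = (6, 20)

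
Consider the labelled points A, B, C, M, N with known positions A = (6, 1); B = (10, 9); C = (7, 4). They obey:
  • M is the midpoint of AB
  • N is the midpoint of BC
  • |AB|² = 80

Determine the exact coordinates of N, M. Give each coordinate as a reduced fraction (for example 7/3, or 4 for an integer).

N = (17/2, 13/2)
M = (8, 5)

1. M_x = 8  [2·M = A+B = (6, 1)+(10, 9)]
2. M_y = 5  [2·M = A+B = (6, 1)+(10, 9)]
   so M = (8, 5)
3. N_x = 17/2  [2·N = B+C = (10, 9)+(7, 4)]
4. N_y = 13/2  [2·N = B+C = (10, 9)+(7, 4)]
   so N = (17/2, 13/2)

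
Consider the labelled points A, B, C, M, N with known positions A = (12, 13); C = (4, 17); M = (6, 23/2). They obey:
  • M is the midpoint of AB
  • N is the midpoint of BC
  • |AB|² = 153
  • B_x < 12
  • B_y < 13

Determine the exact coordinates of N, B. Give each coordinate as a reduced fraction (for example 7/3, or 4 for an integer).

N = (2, 27/2)
B = (0, 10)

1. B_x = 0  [B = 2·M−A = 2·(6, 23/2)−(12, 13)]
2. B_y = 10  [B = 2·M−A = 2·(6, 23/2)−(12, 13)]
   so B = (0, 10)
3. N_x = 2  [2·N = B+C = (0, 10)+(4, 17)]
4. N_y = 27/2  [2·N = B+C = (0, 10)+(4, 17)]
   so N = (2, 27/2)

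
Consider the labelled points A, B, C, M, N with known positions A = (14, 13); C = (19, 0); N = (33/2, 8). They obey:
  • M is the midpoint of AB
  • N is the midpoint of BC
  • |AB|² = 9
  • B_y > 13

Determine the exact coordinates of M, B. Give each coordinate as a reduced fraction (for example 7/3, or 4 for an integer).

M = (14, 29/2)
B = (14, 16)

1. B_x = 14  [B = 2·N−C = 2·(33/2, 8)−(19, 0)]
2. B_y = 16  [B = 2·N−C = 2·(33/2, 8)−(19, 0)]
   so B = (14, 16)
3. M_x = 14  [2·M = A+B = (14, 13)+(14, 16)]
4. M_y = 29/2  [2·M = A+B = (14, 13)+(14, 16)]
   so M = (14, 29/2)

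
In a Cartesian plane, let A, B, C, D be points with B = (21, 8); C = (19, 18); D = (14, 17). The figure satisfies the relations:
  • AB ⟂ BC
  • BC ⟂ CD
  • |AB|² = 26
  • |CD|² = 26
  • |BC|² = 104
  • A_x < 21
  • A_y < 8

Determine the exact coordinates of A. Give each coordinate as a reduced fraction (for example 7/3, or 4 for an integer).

A = (16, 7)

1. A_x = 16  [[AB ⟂ BC ⇒ 2x-10y+38=0] ∩ [|A−(21, 8)|²=26]]
2. A_y = 7  [[AB ⟂ BC ⇒ 2x-10y+38=0] ∩ [|A−(21, 8)|²=26]]
   so A = (16, 7)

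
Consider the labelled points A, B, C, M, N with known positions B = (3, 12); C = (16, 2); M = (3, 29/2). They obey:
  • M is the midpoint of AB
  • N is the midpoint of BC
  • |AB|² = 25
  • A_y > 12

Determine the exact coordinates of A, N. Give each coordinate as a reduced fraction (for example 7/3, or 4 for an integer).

A = (3, 17)
N = (19/2, 7)

1. A_x = 3  [A = 2·M−B = 2·(3, 29/2)−(3, 12)]
2. A_y = 17  [A = 2·M−B = 2·(3, 29/2)−(3, 12)]
   so A = (3, 17)
3. N_x = 19/2  [2·N = B+C = (3, 12)+(16, 2)]
4. N_y = 7  [2·N = B+C = (3, 12)+(16, 2)]
   so N = (19/2, 7)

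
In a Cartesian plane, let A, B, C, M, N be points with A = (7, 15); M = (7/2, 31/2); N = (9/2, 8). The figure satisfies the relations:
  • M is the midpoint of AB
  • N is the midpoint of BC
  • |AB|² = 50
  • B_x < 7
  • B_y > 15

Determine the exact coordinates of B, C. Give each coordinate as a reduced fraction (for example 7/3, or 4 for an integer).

B = (0, 16)
C = (9, 0)

1. B_x = 0  [B = 2·M−A = 2·(7/2, 31/2)−(7, 15)]
2. B_y = 16  [B = 2·M−A = 2·(7/2, 31/2)−(7, 15)]
   so B = (0, 16)
3. C_x = 9  [C = 2·N−B = 2·(9/2, 8)−(0, 16)]
4. C_y = 0  [C = 2·N−B = 2·(9/2, 8)−(0, 16)]
   so C = (9, 0)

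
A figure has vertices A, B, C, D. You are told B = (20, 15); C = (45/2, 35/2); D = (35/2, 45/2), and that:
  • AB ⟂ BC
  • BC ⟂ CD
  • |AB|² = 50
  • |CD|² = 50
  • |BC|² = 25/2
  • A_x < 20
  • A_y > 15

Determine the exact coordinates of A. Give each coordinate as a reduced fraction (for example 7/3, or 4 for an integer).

1. A_x = 15  [[AB ⟂ BC ⇒ -5/2x-5/2y+175/2=0] ∩ [|A−(20, 15)|²=50]]
2. A_y = 20  [[AB ⟂ BC ⇒ -5/2x-5/2y+175/2=0] ∩ [|A−(20, 15)|²=50]]
   so A = (15, 20)

A = (15, 20)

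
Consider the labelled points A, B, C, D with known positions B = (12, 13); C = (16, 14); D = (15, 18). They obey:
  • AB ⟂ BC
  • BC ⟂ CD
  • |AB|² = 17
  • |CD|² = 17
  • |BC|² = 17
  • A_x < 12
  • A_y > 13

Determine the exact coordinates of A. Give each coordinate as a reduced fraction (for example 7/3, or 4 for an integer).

1. A_x = 11  [[AB ⟂ BC ⇒ -4x-1y+61=0] ∩ [|A−(12, 13)|²=17]]
2. A_y = 17  [[AB ⟂ BC ⇒ -4x-1y+61=0] ∩ [|A−(12, 13)|²=17]]
   so A = (11, 17)

A = (11, 17)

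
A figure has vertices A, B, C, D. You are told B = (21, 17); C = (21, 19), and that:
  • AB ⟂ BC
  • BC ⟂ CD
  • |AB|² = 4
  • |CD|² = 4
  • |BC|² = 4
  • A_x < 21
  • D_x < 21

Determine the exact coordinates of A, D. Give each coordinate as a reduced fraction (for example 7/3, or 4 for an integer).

A = (19, 17)
D = (19, 19)

1. A_x = 19  [[AB ⟂ BC ⇒ -2y+34=0] ∩ [|A−(21, 17)|²=4]]
2. A_y = 17  [[AB ⟂ BC ⇒ -2y+34=0] ∩ [|A−(21, 17)|²=4]]
   so A = (19, 17)
3. D_x = 19  [[BC ⟂ CD ⇒ 2y-38=0] ∩ [|D−(21, 19)|²=4]]
4. D_y = 19  [[BC ⟂ CD ⇒ 2y-38=0] ∩ [|D−(21, 19)|²=4]]
   so D = (19, 19)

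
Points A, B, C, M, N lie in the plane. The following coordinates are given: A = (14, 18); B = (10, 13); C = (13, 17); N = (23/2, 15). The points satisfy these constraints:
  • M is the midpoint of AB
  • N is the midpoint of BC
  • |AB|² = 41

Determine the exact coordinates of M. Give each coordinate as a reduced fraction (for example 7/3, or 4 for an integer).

M = (12, 31/2)

1. M_x = 12  [2·M = A+B = (14, 18)+(10, 13)]
2. M_y = 31/2  [2·M = A+B = (14, 18)+(10, 13)]
   so M = (12, 31/2)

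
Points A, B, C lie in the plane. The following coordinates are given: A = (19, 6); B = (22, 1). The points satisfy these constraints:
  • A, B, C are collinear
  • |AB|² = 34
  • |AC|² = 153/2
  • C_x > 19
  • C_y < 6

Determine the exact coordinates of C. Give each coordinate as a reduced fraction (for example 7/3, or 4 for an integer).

1. C_x = 47/2  [[A, B, C are collinear ⇒ 5x+3y-113=0] ∩ [|C−(19, 6)|²=153/2]]
2. C_y = -3/2  [[A, B, C are collinear ⇒ 5x+3y-113=0] ∩ [|C−(19, 6)|²=153/2]]
   so C = (47/2, -3/2)

C = (47/2, -3/2)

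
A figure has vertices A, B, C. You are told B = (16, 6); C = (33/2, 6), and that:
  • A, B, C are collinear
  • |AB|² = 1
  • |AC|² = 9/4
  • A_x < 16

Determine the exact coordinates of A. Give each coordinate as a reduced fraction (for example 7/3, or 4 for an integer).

A = (15, 6)

1. A_x = 15  [[A, B, C are collinear ⇒ 1/2y-3=0] ∩ [|A−(16, 6)|²=1]]
2. A_y = 6  [[A, B, C are collinear ⇒ 1/2y-3=0] ∩ [|A−(16, 6)|²=1]]
   so A = (15, 6)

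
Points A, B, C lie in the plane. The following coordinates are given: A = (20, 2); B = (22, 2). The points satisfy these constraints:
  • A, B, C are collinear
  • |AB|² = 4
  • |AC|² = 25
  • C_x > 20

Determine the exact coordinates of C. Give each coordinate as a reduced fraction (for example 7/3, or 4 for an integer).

1. C_x = 25  [[A, B, C are collinear ⇒ 2y-4=0] ∩ [|C−(20, 2)|²=25]]
2. C_y = 2  [[A, B, C are collinear ⇒ 2y-4=0] ∩ [|C−(20, 2)|²=25]]
   so C = (25, 2)

C = (25, 2)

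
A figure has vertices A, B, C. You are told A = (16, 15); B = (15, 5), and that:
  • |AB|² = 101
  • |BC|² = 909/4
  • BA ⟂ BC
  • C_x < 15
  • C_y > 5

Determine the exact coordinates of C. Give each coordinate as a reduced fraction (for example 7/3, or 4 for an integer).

C = (0, 13/2)

1. C_x = 0  [[BA ⟂ BC ⇒ 1x+10y-65=0] ∩ [|C−(15, 5)|²=909/4]]
2. C_y = 13/2  [[BA ⟂ BC ⇒ 1x+10y-65=0] ∩ [|C−(15, 5)|²=909/4]]
   so C = (0, 13/2)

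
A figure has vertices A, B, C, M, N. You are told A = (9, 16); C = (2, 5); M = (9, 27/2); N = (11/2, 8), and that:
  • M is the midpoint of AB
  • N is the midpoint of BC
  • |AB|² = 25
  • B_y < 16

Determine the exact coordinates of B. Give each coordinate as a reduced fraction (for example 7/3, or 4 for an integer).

1. B_x = 9  [B = 2·M−A = 2·(9, 27/2)−(9, 16)]
2. B_y = 11  [B = 2·M−A = 2·(9, 27/2)−(9, 16)]
   so B = (9, 11)

B = (9, 11)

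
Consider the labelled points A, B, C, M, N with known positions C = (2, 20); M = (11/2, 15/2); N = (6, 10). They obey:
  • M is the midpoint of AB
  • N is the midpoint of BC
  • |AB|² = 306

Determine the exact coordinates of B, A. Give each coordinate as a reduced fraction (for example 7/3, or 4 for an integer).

1. B_x = 10  [B = 2·N−C = 2·(6, 10)−(2, 20)]
2. B_y = 0  [B = 2·N−C = 2·(6, 10)−(2, 20)]
   so B = (10, 0)
3. A_x = 1  [A = 2·M−B = 2·(11/2, 15/2)−(10, 0)]
4. A_y = 15  [A = 2·M−B = 2·(11/2, 15/2)−(10, 0)]
   so A = (1, 15)

B = (10, 0)
A = (1, 15)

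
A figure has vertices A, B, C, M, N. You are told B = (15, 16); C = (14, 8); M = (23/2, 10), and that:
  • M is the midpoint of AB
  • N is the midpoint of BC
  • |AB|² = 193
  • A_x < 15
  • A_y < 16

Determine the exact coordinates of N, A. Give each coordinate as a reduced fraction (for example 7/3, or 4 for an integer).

N = (29/2, 12)
A = (8, 4)

1. A_x = 8  [A = 2·M−B = 2·(23/2, 10)−(15, 16)]
2. A_y = 4  [A = 2·M−B = 2·(23/2, 10)−(15, 16)]
   so A = (8, 4)
3. N_x = 29/2  [2·N = B+C = (15, 16)+(14, 8)]
4. N_y = 12  [2·N = B+C = (15, 16)+(14, 8)]
   so N = (29/2, 12)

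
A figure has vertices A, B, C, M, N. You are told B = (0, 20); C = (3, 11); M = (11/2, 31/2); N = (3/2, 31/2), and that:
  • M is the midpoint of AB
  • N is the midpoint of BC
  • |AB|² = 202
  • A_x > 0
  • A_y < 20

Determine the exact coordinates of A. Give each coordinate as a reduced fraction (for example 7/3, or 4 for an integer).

A = (11, 11)

1. A_x = 11  [A = 2·M−B = 2·(11/2, 31/2)−(0, 20)]
2. A_y = 11  [A = 2·M−B = 2·(11/2, 31/2)−(0, 20)]
   so A = (11, 11)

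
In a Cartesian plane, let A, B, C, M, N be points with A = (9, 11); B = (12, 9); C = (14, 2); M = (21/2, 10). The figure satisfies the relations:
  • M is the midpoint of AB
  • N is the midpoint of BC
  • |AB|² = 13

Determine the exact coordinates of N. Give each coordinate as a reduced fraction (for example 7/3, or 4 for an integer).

N = (13, 11/2)

1. N_x = 13  [2·N = B+C = (12, 9)+(14, 2)]
2. N_y = 11/2  [2·N = B+C = (12, 9)+(14, 2)]
   so N = (13, 11/2)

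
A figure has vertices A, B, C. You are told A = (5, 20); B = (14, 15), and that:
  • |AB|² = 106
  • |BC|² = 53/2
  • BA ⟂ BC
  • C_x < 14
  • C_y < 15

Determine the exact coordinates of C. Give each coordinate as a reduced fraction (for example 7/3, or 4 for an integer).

C = (23/2, 21/2)

1. C_x = 23/2  [[BA ⟂ BC ⇒ -9x+5y+51=0] ∩ [|C−(14, 15)|²=53/2]]
2. C_y = 21/2  [[BA ⟂ BC ⇒ -9x+5y+51=0] ∩ [|C−(14, 15)|²=53/2]]
   so C = (23/2, 21/2)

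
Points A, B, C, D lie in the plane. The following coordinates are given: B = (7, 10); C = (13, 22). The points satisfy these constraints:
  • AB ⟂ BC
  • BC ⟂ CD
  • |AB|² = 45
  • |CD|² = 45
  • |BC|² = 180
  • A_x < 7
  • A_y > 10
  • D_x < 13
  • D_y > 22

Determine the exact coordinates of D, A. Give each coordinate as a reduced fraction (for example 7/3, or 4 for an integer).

1. D_x = 7  [[BC ⟂ CD ⇒ 6x+12y-342=0] ∩ [|D−(13, 22)|²=45]]
2. D_y = 25  [[BC ⟂ CD ⇒ 6x+12y-342=0] ∩ [|D−(13, 22)|²=45]]
   so D = (7, 25)
3. A_x = 1  [[AB ⟂ BC ⇒ -6x-12y+162=0] ∩ [|A−(7, 10)|²=45]]
4. A_y = 13  [[AB ⟂ BC ⇒ -6x-12y+162=0] ∩ [|A−(7, 10)|²=45]]
   so A = (1, 13)

D = (7, 25)
A = (1, 13)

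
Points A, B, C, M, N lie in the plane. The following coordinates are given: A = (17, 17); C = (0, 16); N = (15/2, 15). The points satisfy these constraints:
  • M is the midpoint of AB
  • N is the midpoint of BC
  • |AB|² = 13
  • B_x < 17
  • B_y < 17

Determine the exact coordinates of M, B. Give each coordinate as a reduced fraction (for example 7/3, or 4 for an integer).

1. B_x = 15  [B = 2·N−C = 2·(15/2, 15)−(0, 16)]
2. B_y = 14  [B = 2·N−C = 2·(15/2, 15)−(0, 16)]
   so B = (15, 14)
3. M_x = 16  [2·M = A+B = (17, 17)+(15, 14)]
4. M_y = 31/2  [2·M = A+B = (17, 17)+(15, 14)]
   so M = (16, 31/2)

M = (16, 31/2)
B = (15, 14)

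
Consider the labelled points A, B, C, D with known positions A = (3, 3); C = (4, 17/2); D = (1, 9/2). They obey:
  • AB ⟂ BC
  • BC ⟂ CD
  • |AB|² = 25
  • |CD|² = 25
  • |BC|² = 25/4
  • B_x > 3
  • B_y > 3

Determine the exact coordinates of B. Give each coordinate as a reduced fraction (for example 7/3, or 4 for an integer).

1. B_x = 6  [[BC ⟂ CD ⇒ 3x+4y-46=0] ∩ [|B−(3, 3)|²=25]]
2. B_y = 7  [[BC ⟂ CD ⇒ 3x+4y-46=0] ∩ [|B−(3, 3)|²=25]]
   so B = (6, 7)

B = (6, 7)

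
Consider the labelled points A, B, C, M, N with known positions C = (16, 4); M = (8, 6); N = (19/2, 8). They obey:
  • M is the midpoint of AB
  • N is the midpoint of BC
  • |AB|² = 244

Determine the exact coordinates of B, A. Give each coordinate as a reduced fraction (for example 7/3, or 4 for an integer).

B = (3, 12)
A = (13, 0)

1. B_x = 3  [B = 2·N−C = 2·(19/2, 8)−(16, 4)]
2. B_y = 12  [B = 2·N−C = 2·(19/2, 8)−(16, 4)]
   so B = (3, 12)
3. A_x = 13  [A = 2·M−B = 2·(8, 6)−(3, 12)]
4. A_y = 0  [A = 2·M−B = 2·(8, 6)−(3, 12)]
   so A = (13, 0)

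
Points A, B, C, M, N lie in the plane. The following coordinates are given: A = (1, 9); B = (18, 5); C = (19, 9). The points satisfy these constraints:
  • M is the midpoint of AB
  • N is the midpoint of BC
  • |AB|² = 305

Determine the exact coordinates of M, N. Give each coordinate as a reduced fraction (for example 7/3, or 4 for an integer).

1. M_x = 19/2  [2·M = A+B = (1, 9)+(18, 5)]
2. M_y = 7  [2·M = A+B = (1, 9)+(18, 5)]
   so M = (19/2, 7)
3. N_x = 37/2  [2·N = B+C = (18, 5)+(19, 9)]
4. N_y = 7  [2·N = B+C = (18, 5)+(19, 9)]
   so N = (37/2, 7)

M = (19/2, 7)
N = (37/2, 7)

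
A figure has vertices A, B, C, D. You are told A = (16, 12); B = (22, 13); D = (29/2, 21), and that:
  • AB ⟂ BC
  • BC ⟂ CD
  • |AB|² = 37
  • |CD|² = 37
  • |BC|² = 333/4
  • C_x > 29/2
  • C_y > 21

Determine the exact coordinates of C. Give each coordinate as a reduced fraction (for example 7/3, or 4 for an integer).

1. C_x = 41/2  [[AB ⟂ BC ⇒ 6x+1y-145=0] ∩ [|C−(29/2, 21)|²=37]]
2. C_y = 22  [[AB ⟂ BC ⇒ 6x+1y-145=0] ∩ [|C−(29/2, 21)|²=37]]
   so C = (41/2, 22)

C = (41/2, 22)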